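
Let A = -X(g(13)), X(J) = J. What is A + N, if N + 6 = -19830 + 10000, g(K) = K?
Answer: -9849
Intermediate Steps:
N = -9836 (N = -6 + (-19830 + 10000) = -6 - 9830 = -9836)
A = -13 (A = -1*13 = -13)
A + N = -13 - 9836 = -9849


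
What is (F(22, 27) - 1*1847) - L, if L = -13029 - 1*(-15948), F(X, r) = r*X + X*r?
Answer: -3578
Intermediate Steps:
F(X, r) = 2*X*r (F(X, r) = X*r + X*r = 2*X*r)
L = 2919 (L = -13029 + 15948 = 2919)
(F(22, 27) - 1*1847) - L = (2*22*27 - 1*1847) - 1*2919 = (1188 - 1847) - 2919 = -659 - 2919 = -3578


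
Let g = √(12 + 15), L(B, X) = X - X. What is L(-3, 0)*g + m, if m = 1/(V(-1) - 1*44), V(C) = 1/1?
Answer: -1/43 ≈ -0.023256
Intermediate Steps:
L(B, X) = 0
V(C) = 1
m = -1/43 (m = 1/(1 - 1*44) = 1/(1 - 44) = 1/(-43) = -1/43 ≈ -0.023256)
g = 3*√3 (g = √27 = 3*√3 ≈ 5.1962)
L(-3, 0)*g + m = 0*(3*√3) - 1/43 = 0 - 1/43 = -1/43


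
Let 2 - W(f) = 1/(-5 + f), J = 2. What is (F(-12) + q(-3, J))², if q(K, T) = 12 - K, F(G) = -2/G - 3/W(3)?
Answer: 175561/900 ≈ 195.07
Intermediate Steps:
W(f) = 2 - 1/(-5 + f)
F(G) = -6/5 - 2/G (F(G) = -2/G - 3*(-5 + 3)/(-11 + 2*3) = -2/G - 3*(-2/(-11 + 6)) = -2/G - 3/((-½*(-5))) = -2/G - 3/5/2 = -2/G - 3*⅖ = -2/G - 6/5 = -6/5 - 2/G)
(F(-12) + q(-3, J))² = ((-6/5 - 2/(-12)) + (12 - 1*(-3)))² = ((-6/5 - 2*(-1/12)) + (12 + 3))² = ((-6/5 + ⅙) + 15)² = (-31/30 + 15)² = (419/30)² = 175561/900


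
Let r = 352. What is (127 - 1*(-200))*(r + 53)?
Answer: 132435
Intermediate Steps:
(127 - 1*(-200))*(r + 53) = (127 - 1*(-200))*(352 + 53) = (127 + 200)*405 = 327*405 = 132435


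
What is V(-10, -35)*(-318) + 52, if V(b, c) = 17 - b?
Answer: -8534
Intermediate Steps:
V(-10, -35)*(-318) + 52 = (17 - 1*(-10))*(-318) + 52 = (17 + 10)*(-318) + 52 = 27*(-318) + 52 = -8586 + 52 = -8534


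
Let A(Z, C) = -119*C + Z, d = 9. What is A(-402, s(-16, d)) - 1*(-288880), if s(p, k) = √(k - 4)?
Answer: 288478 - 119*√5 ≈ 2.8821e+5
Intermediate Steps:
s(p, k) = √(-4 + k)
A(Z, C) = Z - 119*C
A(-402, s(-16, d)) - 1*(-288880) = (-402 - 119*√(-4 + 9)) - 1*(-288880) = (-402 - 119*√5) + 288880 = 288478 - 119*√5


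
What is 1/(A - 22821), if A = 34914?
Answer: 1/12093 ≈ 8.2692e-5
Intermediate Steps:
1/(A - 22821) = 1/(34914 - 22821) = 1/12093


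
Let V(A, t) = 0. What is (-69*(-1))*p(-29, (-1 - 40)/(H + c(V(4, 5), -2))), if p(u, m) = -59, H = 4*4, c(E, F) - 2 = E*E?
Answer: -4071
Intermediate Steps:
c(E, F) = 2 + E² (c(E, F) = 2 + E*E = 2 + E²)
H = 16
(-69*(-1))*p(-29, (-1 - 40)/(H + c(V(4, 5), -2))) = -69*(-1)*(-59) = 69*(-59) = -4071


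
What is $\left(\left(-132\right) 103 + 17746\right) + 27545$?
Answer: $31695$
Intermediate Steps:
$\left(\left(-132\right) 103 + 17746\right) + 27545 = \left(-13596 + 17746\right) + 27545 = 4150 + 27545 = 31695$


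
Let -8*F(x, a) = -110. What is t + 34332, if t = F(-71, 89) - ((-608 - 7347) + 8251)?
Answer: 136199/4 ≈ 34050.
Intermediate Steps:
F(x, a) = 55/4 (F(x, a) = -1/8*(-110) = 55/4)
t = -1129/4 (t = 55/4 - ((-608 - 7347) + 8251) = 55/4 - (-7955 + 8251) = 55/4 - 1*296 = 55/4 - 296 = -1129/4 ≈ -282.25)
t + 34332 = -1129/4 + 34332 = 136199/4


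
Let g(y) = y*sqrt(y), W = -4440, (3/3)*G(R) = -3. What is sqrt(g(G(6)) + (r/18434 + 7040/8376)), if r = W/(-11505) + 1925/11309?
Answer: sqrt(139391579737892684504290818 - 497515041948231462016835532*I*sqrt(3))/12877823857938 ≈ 1.747 - 1.4871*I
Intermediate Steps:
G(R) = -3
r = 4823939/8674003 (r = -4440/(-11505) + 1925/11309 = -4440*(-1/11505) + 1925*(1/11309) = 296/767 + 1925/11309 = 4823939/8674003 ≈ 0.55614)
g(y) = y**(3/2)
sqrt(g(G(6)) + (r/18434 + 7040/8376)) = sqrt((-3)**(3/2) + ((4823939/8674003)/18434 + 7040/8376)) = sqrt(-3*I*sqrt(3) + ((4823939/8674003)*(1/18434) + 7040*(1/8376))) = sqrt(-3*I*sqrt(3) + (4823939/159896571302 + 880/1047)) = sqrt(-3*I*sqrt(3) + 140714033409893/167411710153194) = sqrt(140714033409893/167411710153194 - 3*I*sqrt(3))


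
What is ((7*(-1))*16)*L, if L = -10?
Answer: 1120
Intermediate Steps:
((7*(-1))*16)*L = ((7*(-1))*16)*(-10) = -7*16*(-10) = -112*(-10) = 1120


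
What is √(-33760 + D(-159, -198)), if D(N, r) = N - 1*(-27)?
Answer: 2*I*√8473 ≈ 184.1*I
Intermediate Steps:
D(N, r) = 27 + N (D(N, r) = N + 27 = 27 + N)
√(-33760 + D(-159, -198)) = √(-33760 + (27 - 159)) = √(-33760 - 132) = √(-33892) = 2*I*√8473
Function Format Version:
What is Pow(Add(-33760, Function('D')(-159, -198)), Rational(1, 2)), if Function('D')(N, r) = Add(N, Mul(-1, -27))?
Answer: Mul(2, I, Pow(8473, Rational(1, 2))) ≈ Mul(184.10, I)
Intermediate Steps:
Function('D')(N, r) = Add(27, N) (Function('D')(N, r) = Add(N, 27) = Add(27, N))
Pow(Add(-33760, Function('D')(-159, -198)), Rational(1, 2)) = Pow(Add(-33760, Add(27, -159)), Rational(1, 2)) = Pow(Add(-33760, -132), Rational(1, 2)) = Pow(-33892, Rational(1, 2)) = Mul(2, I, Pow(8473, Rational(1, 2)))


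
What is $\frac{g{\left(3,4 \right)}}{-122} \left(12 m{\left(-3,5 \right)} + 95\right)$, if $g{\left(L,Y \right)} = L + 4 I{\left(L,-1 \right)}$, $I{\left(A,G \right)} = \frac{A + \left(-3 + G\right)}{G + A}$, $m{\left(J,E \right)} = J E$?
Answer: $\frac{85}{122} \approx 0.69672$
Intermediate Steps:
$m{\left(J,E \right)} = E J$
$I{\left(A,G \right)} = \frac{-3 + A + G}{A + G}$
$g{\left(L,Y \right)} = L + \frac{4 \left(-4 + L\right)}{-1 + L}$ ($g{\left(L,Y \right)} = L + 4 \frac{-3 + L - 1}{L - 1} = L + 4 \frac{-4 + L}{-1 + L} = L + \frac{4 \left(-4 + L\right)}{-1 + L}$)
$\frac{g{\left(3,4 \right)}}{-122} \left(12 m{\left(-3,5 \right)} + 95\right) = \frac{\frac{1}{-1 + 3} \left(-16 + 3^{2} + 3 \cdot 3\right)}{-122} \left(12 \cdot 5 \left(-3\right) + 95\right) = \frac{-16 + 9 + 9}{2} \left(- \frac{1}{122}\right) \left(12 \left(-15\right) + 95\right) = \frac{1}{2} \cdot 2 \left(- \frac{1}{122}\right) \left(-180 + 95\right) = 1 \left(- \frac{1}{122}\right) \left(-85\right) = \left(- \frac{1}{122}\right) \left(-85\right) = \frac{85}{122}$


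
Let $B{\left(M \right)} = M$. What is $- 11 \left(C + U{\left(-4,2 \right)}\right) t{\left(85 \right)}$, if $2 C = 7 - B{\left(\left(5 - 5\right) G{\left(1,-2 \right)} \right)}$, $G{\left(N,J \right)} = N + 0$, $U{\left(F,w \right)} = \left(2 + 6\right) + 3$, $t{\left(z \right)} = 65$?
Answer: $- \frac{20735}{2} \approx -10368.0$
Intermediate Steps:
$U{\left(F,w \right)} = 11$ ($U{\left(F,w \right)} = 8 + 3 = 11$)
$G{\left(N,J \right)} = N$
$C = \frac{7}{2}$ ($C = \frac{7 - \left(5 - 5\right) 1}{2} = \frac{7 - 0 \cdot 1}{2} = \frac{7 - 0}{2} = \frac{7 + 0}{2} = \frac{1}{2} \cdot 7 = \frac{7}{2} \approx 3.5$)
$- 11 \left(C + U{\left(-4,2 \right)}\right) t{\left(85 \right)} = - 11 \left(\frac{7}{2} + 11\right) 65 = \left(-11\right) \frac{29}{2} \cdot 65 = \left(- \frac{319}{2}\right) 65 = - \frac{20735}{2}$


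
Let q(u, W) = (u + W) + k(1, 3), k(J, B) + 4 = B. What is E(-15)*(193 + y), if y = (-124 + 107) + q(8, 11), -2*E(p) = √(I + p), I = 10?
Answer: -97*I*√5 ≈ -216.9*I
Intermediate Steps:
k(J, B) = -4 + B
E(p) = -√(10 + p)/2
q(u, W) = -1 + W + u (q(u, W) = (u + W) + (-4 + 3) = (W + u) - 1 = -1 + W + u)
y = 1 (y = (-124 + 107) + (-1 + 11 + 8) = -17 + 18 = 1)
E(-15)*(193 + y) = (-√(10 - 15)/2)*(193 + 1) = -I*√5/2*194 = -97*I*√5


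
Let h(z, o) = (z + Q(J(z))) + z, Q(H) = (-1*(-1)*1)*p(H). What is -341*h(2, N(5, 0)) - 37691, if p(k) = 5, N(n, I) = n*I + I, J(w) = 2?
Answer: -40760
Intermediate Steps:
N(n, I) = I + I*n (N(n, I) = I*n + I = I + I*n)
Q(H) = 5 (Q(H) = (-1*(-1)*1)*5 = (1*1)*5 = 1*5 = 5)
h(z, o) = 5 + 2*z (h(z, o) = (z + 5) + z = (5 + z) + z = 5 + 2*z)
-341*h(2, N(5, 0)) - 37691 = -341*(5 + 2*2) - 37691 = -341*(5 + 4) - 37691 = -341*9 - 37691 = -3069 - 37691 = -40760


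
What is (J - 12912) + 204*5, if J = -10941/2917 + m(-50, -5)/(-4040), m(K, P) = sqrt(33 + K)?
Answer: -34699905/2917 - I*sqrt(17)/4040 ≈ -11896.0 - 0.0010206*I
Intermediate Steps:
J = -10941/2917 - I*sqrt(17)/4040 (J = -10941/2917 + sqrt(33 - 50)/(-4040) = -10941*1/2917 + sqrt(-17)*(-1/4040) = -10941/2917 + (I*sqrt(17))*(-1/4040) = -10941/2917 - I*sqrt(17)/4040 ≈ -3.7508 - 0.0010206*I)
(J - 12912) + 204*5 = ((-10941/2917 - I*sqrt(17)/4040) - 12912) + 204*5 = (-37675245/2917 - I*sqrt(17)/4040) + 1020 = -34699905/2917 - I*sqrt(17)/4040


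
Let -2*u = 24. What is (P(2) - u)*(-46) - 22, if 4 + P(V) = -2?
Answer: -298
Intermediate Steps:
u = -12 (u = -½*24 = -12)
P(V) = -6 (P(V) = -4 - 2 = -6)
(P(2) - u)*(-46) - 22 = (-6 - 1*(-12))*(-46) - 22 = (-6 + 12)*(-46) - 22 = 6*(-46) - 22 = -276 - 22 = -298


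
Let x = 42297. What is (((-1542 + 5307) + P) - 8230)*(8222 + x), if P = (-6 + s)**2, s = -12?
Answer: -209199179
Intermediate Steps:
P = 324 (P = (-6 - 12)**2 = (-18)**2 = 324)
(((-1542 + 5307) + P) - 8230)*(8222 + x) = (((-1542 + 5307) + 324) - 8230)*(8222 + 42297) = ((3765 + 324) - 8230)*50519 = (4089 - 8230)*50519 = -4141*50519 = -209199179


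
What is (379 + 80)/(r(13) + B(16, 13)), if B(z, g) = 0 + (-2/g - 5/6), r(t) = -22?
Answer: -35802/1793 ≈ -19.968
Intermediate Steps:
B(z, g) = -⅚ - 2/g (B(z, g) = 0 + (-2/g - 5*⅙) = 0 + (-2/g - ⅚) = 0 + (-⅚ - 2/g) = -⅚ - 2/g)
(379 + 80)/(r(13) + B(16, 13)) = (379 + 80)/(-22 + (-⅚ - 2/13)) = 459/(-22 + (-⅚ - 2*1/13)) = 459/(-22 + (-⅚ - 2/13)) = 459/(-22 - 77/78) = 459/(-1793/78) = 459*(-78/1793) = -35802/1793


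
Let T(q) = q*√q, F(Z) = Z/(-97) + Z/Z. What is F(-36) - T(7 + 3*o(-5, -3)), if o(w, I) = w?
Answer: 133/97 + 16*I*√2 ≈ 1.3711 + 22.627*I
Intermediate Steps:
F(Z) = 1 - Z/97 (F(Z) = Z*(-1/97) + 1 = -Z/97 + 1 = 1 - Z/97)
T(q) = q^(3/2)
F(-36) - T(7 + 3*o(-5, -3)) = (1 - 1/97*(-36)) - (7 + 3*(-5))^(3/2) = (1 + 36/97) - (7 - 15)^(3/2) = 133/97 - (-8)^(3/2) = 133/97 - (-16)*I*√2 = 133/97 + 16*I*√2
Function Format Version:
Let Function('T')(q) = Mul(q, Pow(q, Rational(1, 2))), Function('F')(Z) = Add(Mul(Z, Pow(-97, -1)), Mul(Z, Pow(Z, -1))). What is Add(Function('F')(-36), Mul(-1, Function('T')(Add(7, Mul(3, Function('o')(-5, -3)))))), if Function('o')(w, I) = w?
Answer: Add(Rational(133, 97), Mul(16, I, Pow(2, Rational(1, 2)))) ≈ Add(1.3711, Mul(22.627, I))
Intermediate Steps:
Function('F')(Z) = Add(1, Mul(Rational(-1, 97), Z)) (Function('F')(Z) = Add(Mul(Z, Rational(-1, 97)), 1) = Add(Mul(Rational(-1, 97), Z), 1) = Add(1, Mul(Rational(-1, 97), Z)))
Function('T')(q) = Pow(q, Rational(3, 2))
Add(Function('F')(-36), Mul(-1, Function('T')(Add(7, Mul(3, Function('o')(-5, -3)))))) = Add(Add(1, Mul(Rational(-1, 97), -36)), Mul(-1, Pow(Add(7, Mul(3, -5)), Rational(3, 2)))) = Add(Add(1, Rational(36, 97)), Mul(-1, Pow(Add(7, -15), Rational(3, 2)))) = Add(Rational(133, 97), Mul(-1, Pow(-8, Rational(3, 2)))) = Add(Rational(133, 97), Mul(-1, Mul(-16, I, Pow(2, Rational(1, 2))))) = Add(Rational(133, 97), Mul(16, I, Pow(2, Rational(1, 2))))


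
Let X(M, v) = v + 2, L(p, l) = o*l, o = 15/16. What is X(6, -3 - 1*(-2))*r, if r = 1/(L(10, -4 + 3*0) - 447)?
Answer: -4/1803 ≈ -0.0022185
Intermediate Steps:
o = 15/16 (o = 15*(1/16) = 15/16 ≈ 0.93750)
L(p, l) = 15*l/16
X(M, v) = 2 + v
r = -4/1803 (r = 1/(15*(-4 + 3*0)/16 - 447) = 1/(15*(-4 + 0)/16 - 447) = 1/((15/16)*(-4) - 447) = 1/(-15/4 - 447) = 1/(-1803/4) = -4/1803 ≈ -0.0022185)
X(6, -3 - 1*(-2))*r = (2 + (-3 - 1*(-2)))*(-4/1803) = (2 + (-3 + 2))*(-4/1803) = (2 - 1)*(-4/1803) = 1*(-4/1803) = -4/1803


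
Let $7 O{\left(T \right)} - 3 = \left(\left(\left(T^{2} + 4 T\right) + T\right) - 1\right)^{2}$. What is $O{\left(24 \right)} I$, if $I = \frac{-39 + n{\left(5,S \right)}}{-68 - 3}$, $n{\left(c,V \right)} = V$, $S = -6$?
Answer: $\frac{3105180}{71} \approx 43735.0$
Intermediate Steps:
$I = \frac{45}{71}$ ($I = \frac{-39 - 6}{-68 - 3} = - \frac{45}{-71} = \left(-45\right) \left(- \frac{1}{71}\right) = \frac{45}{71} \approx 0.6338$)
$O{\left(T \right)} = \frac{3}{7} + \frac{\left(-1 + T^{2} + 5 T\right)^{2}}{7}$ ($O{\left(T \right)} = \frac{3}{7} + \frac{\left(\left(\left(T^{2} + 4 T\right) + T\right) - 1\right)^{2}}{7} = \frac{3}{7} + \frac{\left(\left(T^{2} + 5 T\right) - 1\right)^{2}}{7} = \frac{3}{7} + \frac{\left(-1 + T^{2} + 5 T\right)^{2}}{7}$)
$O{\left(24 \right)} I = \left(\frac{3}{7} + \frac{\left(-1 + 24^{2} + 5 \cdot 24\right)^{2}}{7}\right) \frac{45}{71} = \left(\frac{3}{7} + \frac{\left(-1 + 576 + 120\right)^{2}}{7}\right) \frac{45}{71} = \left(\frac{3}{7} + \frac{695^{2}}{7}\right) \frac{45}{71} = \left(\frac{3}{7} + \frac{1}{7} \cdot 483025\right) \frac{45}{71} = \left(\frac{3}{7} + \frac{483025}{7}\right) \frac{45}{71} = 69004 \cdot \frac{45}{71} = \frac{3105180}{71}$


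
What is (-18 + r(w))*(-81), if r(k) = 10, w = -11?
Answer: 648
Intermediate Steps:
(-18 + r(w))*(-81) = (-18 + 10)*(-81) = -8*(-81) = 648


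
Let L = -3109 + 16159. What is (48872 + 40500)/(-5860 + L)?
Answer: 44686/3595 ≈ 12.430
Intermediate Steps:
L = 13050
(48872 + 40500)/(-5860 + L) = (48872 + 40500)/(-5860 + 13050) = 89372/7190 = 89372*(1/7190) = 44686/3595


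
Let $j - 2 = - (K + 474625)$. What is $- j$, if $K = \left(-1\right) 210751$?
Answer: $263872$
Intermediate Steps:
$K = -210751$
$j = -263872$ ($j = 2 - \left(-210751 + 474625\right) = 2 - 263874 = -263872$)
$- j = \left(-1\right) \left(-263872\right) = 263872$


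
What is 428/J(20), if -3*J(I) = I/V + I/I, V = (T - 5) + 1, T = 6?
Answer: -1284/11 ≈ -116.73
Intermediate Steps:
V = 2 (V = (6 - 5) + 1 = 1 + 1 = 2)
J(I) = -⅓ - I/6 (J(I) = -(I/2 + I/I)/3 = -(I*(½) + 1)/3 = -(I/2 + 1)/3 = -(1 + I/2)/3 = -⅓ - I/6)
428/J(20) = 428/(-⅓ - ⅙*20) = 428/(-⅓ - 10/3) = 428/(-11/3) = 428*(-3/11) = -1284/11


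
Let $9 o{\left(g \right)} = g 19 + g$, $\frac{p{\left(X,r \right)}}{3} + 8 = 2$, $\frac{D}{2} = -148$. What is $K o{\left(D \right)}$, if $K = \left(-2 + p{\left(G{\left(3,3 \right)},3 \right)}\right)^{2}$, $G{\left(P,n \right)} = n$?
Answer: $- \frac{2368000}{9} \approx -2.6311 \cdot 10^{5}$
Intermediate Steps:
$D = -296$ ($D = 2 \left(-148\right) = -296$)
$p{\left(X,r \right)} = -18$ ($p{\left(X,r \right)} = -24 + 3 \cdot 2 = -24 + 6 = -18$)
$o{\left(g \right)} = \frac{20 g}{9}$ ($o{\left(g \right)} = \frac{g 19 + g}{9} = \frac{19 g + g}{9} = \frac{20 g}{9}$)
$K = 400$ ($K = \left(-2 - 18\right)^{2} = \left(-20\right)^{2} = 400$)
$K o{\left(D \right)} = 400 \cdot \frac{20}{9} \left(-296\right) = 400 \left(- \frac{5920}{9}\right) = - \frac{2368000}{9}$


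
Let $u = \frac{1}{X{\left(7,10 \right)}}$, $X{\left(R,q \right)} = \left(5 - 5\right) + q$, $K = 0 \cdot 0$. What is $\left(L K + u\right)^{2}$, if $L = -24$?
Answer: $\frac{1}{100} \approx 0.01$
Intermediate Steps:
$K = 0$
$X{\left(R,q \right)} = q$ ($X{\left(R,q \right)} = 0 + q = q$)
$u = \frac{1}{10} \approx 0.1$
$\left(L K + u\right)^{2} = \left(\left(-24\right) 0 + \frac{1}{10}\right)^{2} = \left(0 + \frac{1}{10}\right)^{2} = \left(\frac{1}{10}\right)^{2} = \frac{1}{100}$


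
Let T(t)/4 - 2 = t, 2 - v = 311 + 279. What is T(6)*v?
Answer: -18816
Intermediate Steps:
v = -588 (v = 2 - (311 + 279) = 2 - 1*590 = 2 - 590 = -588)
T(t) = 8 + 4*t
T(6)*v = (8 + 4*6)*(-588) = (8 + 24)*(-588) = 32*(-588) = -18816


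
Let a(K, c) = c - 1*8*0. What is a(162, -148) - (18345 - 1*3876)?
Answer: -14617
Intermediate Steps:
a(K, c) = c (a(K, c) = c - 8*0 = c + 0 = c)
a(162, -148) - (18345 - 1*3876) = -148 - (18345 - 1*3876) = -148 - (18345 - 3876) = -148 - 1*14469 = -148 - 14469 = -14617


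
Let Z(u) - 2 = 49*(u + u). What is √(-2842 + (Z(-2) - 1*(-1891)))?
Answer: I*√1145 ≈ 33.838*I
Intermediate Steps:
Z(u) = 2 + 98*u (Z(u) = 2 + 49*(u + u) = 2 + 49*(2*u) = 2 + 98*u)
√(-2842 + (Z(-2) - 1*(-1891))) = √(-2842 + ((2 + 98*(-2)) - 1*(-1891))) = √(-2842 + ((2 - 196) + 1891)) = √(-2842 + (-194 + 1891)) = √(-2842 + 1697) = √(-1145) = I*√1145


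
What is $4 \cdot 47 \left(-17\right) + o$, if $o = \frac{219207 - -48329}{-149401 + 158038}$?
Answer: $- \frac{27336316}{8637} \approx -3165.0$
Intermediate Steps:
$o = \frac{267536}{8637}$ ($o = \frac{219207 + \left(-7231 + 55560\right)}{8637} = \left(219207 + 48329\right) \frac{1}{8637} = 267536 \cdot \frac{1}{8637} = \frac{267536}{8637} \approx 30.976$)
$4 \cdot 47 \left(-17\right) + o = 4 \cdot 47 \left(-17\right) + \frac{267536}{8637} = 188 \left(-17\right) + \frac{267536}{8637} = -3196 + \frac{267536}{8637} = - \frac{27336316}{8637}$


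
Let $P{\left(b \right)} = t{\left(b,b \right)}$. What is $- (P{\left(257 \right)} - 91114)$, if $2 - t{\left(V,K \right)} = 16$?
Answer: $91128$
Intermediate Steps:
$t{\left(V,K \right)} = -14$ ($t{\left(V,K \right)} = 2 - 16 = -14$)
$P{\left(b \right)} = -14$
$- (P{\left(257 \right)} - 91114) = - (-14 - 91114) = \left(-1\right) \left(-91128\right) = 91128$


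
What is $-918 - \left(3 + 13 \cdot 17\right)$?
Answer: $-1142$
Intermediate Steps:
$-918 - \left(3 + 13 \cdot 17\right) = -918 - \left(3 + 221\right) = -918 - 224 = -1142$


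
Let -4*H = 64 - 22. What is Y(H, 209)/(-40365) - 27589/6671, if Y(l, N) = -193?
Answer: -1112342482/269274915 ≈ -4.1309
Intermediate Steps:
H = -21/2 (H = -(64 - 22)/4 = -¼*42 = -21/2 ≈ -10.500)
Y(H, 209)/(-40365) - 27589/6671 = -193/(-40365) - 27589/6671 = -193*(-1/40365) - 27589*1/6671 = 193/40365 - 27589/6671 = -1112342482/269274915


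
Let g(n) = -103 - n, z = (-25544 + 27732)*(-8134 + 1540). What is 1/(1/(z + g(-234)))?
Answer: -14427541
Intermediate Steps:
z = -14427672 (z = 2188*(-6594) = -14427672)
1/(1/(z + g(-234))) = 1/(1/(-14427672 + (-103 - 1*(-234)))) = 1/(1/(-14427672 + (-103 + 234))) = 1/(1/(-14427672 + 131)) = 1/(1/(-14427541)) = 1/(-1/14427541) = -14427541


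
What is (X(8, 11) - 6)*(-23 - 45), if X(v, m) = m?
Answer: -340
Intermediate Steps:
(X(8, 11) - 6)*(-23 - 45) = (11 - 6)*(-23 - 45) = 5*(-68) = -340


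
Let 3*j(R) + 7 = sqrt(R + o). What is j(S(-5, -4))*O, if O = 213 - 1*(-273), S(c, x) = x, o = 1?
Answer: -1134 + 162*I*sqrt(3) ≈ -1134.0 + 280.59*I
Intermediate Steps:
O = 486 (O = 213 + 273 = 486)
j(R) = -7/3 + sqrt(1 + R)/3 (j(R) = -7/3 + sqrt(R + 1)/3 = -7/3 + sqrt(1 + R)/3)
j(S(-5, -4))*O = (-7/3 + sqrt(1 - 4)/3)*486 = (-7/3 + sqrt(-3)/3)*486 = (-7/3 + (I*sqrt(3))/3)*486 = (-7/3 + I*sqrt(3)/3)*486 = -1134 + 162*I*sqrt(3)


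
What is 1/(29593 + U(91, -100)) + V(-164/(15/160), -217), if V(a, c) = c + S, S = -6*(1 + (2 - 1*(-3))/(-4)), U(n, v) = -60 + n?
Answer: -6383971/29624 ≈ -215.50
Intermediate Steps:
S = 3/2 (S = -6*(1 + (2 + 3)*(-¼)) = -6*(1 + 5*(-¼)) = -6*(1 - 5/4) = -6*(-¼) = 3/2 ≈ 1.5000)
V(a, c) = 3/2 + c (V(a, c) = c + 3/2 = 3/2 + c)
1/(29593 + U(91, -100)) + V(-164/(15/160), -217) = 1/(29593 + (-60 + 91)) + (3/2 - 217) = 1/(29593 + 31) - 431/2 = 1/29624 - 431/2 = -6383971/29624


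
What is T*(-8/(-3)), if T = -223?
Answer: -1784/3 ≈ -594.67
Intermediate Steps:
T*(-8/(-3)) = -(-1784)/(-3) = -(-1784)*(-1)/3 = -223*8/3 = -1784/3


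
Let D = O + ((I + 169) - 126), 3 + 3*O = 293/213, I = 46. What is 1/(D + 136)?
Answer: 639/143429 ≈ 0.0044552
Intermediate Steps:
O = -346/639 (O = -1 + (293/213)/3 = -1 + (293*(1/213))/3 = -1 + (1/3)*(293/213) = -1 + 293/639 = -346/639 ≈ -0.54147)
D = 56525/639 (D = -346/639 + ((46 + 169) - 126) = -346/639 + (215 - 126) = -346/639 + 89 = 56525/639 ≈ 88.458)
1/(D + 136) = 1/(56525/639 + 136) = 1/(143429/639) = 639/143429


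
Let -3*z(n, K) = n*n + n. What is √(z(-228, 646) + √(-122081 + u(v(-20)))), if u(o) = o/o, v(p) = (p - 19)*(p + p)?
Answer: 2*√(-4313 + I*√7630) ≈ 1.33 + 131.35*I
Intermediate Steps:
v(p) = 2*p*(-19 + p) (v(p) = (-19 + p)*(2*p) = 2*p*(-19 + p))
u(o) = 1
z(n, K) = -n/3 - n²/3 (z(n, K) = -(n*n + n)/3 = -(n² + n)/3 = -(n + n²)/3 = -n/3 - n²/3)
√(z(-228, 646) + √(-122081 + u(v(-20)))) = √(-⅓*(-228)*(1 - 228) + √(-122081 + 1)) = √(-⅓*(-228)*(-227) + √(-122080)) = √(-17252 + 4*I*√7630)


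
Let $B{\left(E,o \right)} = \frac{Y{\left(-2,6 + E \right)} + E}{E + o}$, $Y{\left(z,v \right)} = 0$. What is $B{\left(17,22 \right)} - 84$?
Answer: $- \frac{3259}{39} \approx -83.564$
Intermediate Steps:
$B{\left(E,o \right)} = \frac{E}{E + o}$ ($B{\left(E,o \right)} = \frac{0 + E}{E + o} = \frac{E}{E + o}$)
$B{\left(17,22 \right)} - 84 = \frac{17}{17 + 22} - 84 = \frac{17}{39} - 84 = - \frac{3259}{39}$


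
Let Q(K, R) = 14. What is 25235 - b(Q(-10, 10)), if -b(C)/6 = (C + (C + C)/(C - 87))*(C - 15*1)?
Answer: 1836191/73 ≈ 25153.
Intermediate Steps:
b(C) = -6*(-15 + C)*(C + 2*C/(-87 + C)) (b(C) = -6*(C + (C + C)/(C - 87))*(C - 15*1) = -6*(C + (2*C)/(-87 + C))*(C - 15) = -6*(C + 2*C/(-87 + C))*(-15 + C) = -6*(-15 + C)*(C + 2*C/(-87 + C)))
25235 - b(Q(-10, 10)) = 25235 - 6*14*(-1275 - 1*14² + 100*14)/(-87 + 14) = 25235 - 6*14*(-1275 - 1*196 + 1400)/(-73) = 25235 - 6*14*(-1)*(-1275 - 196 + 1400)/73 = 25235 - 6*14*(-1)*(-71)/73 = 25235 - 1*5964/73 = 25235 - 5964/73 = 1836191/73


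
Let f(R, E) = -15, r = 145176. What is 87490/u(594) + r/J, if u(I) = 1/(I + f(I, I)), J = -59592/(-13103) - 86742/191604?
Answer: 28955038234260674/571193619 ≈ 5.0692e+7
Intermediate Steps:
J = 1713580857/418431202 (J = -59592*(-1/13103) - 86742*1/191604 = 59592/13103 - 14457/31934 = 1713580857/418431202 ≈ 4.0953)
u(I) = 1/(-15 + I) (u(I) = 1/(I - 15) = 1/(-15 + I))
87490/u(594) + r/J = 87490/(1/(-15 + 594)) + 145176/(1713580857/418431202) = 87490/(1/579) + 145176*(418431202/1713580857) = 87490/(1/579) + 20248722727184/571193619 = 87490*579 + 20248722727184/571193619 = 50656710 + 20248722727184/571193619 = 28955038234260674/571193619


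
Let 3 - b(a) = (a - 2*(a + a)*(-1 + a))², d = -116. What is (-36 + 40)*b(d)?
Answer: -11839180852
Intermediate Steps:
b(a) = 3 - (a - 4*a*(-1 + a))² (b(a) = 3 - (a - 2*(a + a)*(-1 + a))² = 3 - (a - 2*2*a*(-1 + a))² = 3 - (a - 4*a*(-1 + a))²)
(-36 + 40)*b(d) = (-36 + 40)*(3 - 1*(-116)²*(-5 + 4*(-116))²) = 4*(3 - 1*13456*(-5 - 464)²) = 4*(3 - 1*13456*(-469)²) = 4*(3 - 1*13456*219961) = 4*(3 - 2959795216) = 4*(-2959795213) = -11839180852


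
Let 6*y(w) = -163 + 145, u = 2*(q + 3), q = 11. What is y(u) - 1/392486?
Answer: -1177459/392486 ≈ -3.0000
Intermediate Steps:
u = 28 (u = 2*(11 + 3) = 2*14 = 28)
y(w) = -3 (y(w) = (-163 + 145)/6 = (1/6)*(-18) = -3)
y(u) - 1/392486 = -3 - 1/392486 = -1177459/392486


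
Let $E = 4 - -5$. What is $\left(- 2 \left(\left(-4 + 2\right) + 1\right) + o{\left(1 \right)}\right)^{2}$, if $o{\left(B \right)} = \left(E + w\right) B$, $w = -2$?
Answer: $81$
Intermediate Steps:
$E = 9$ ($E = 4 + 5 = 9$)
$o{\left(B \right)} = 7 B$ ($o{\left(B \right)} = \left(9 - 2\right) B = 7 B$)
$\left(- 2 \left(\left(-4 + 2\right) + 1\right) + o{\left(1 \right)}\right)^{2} = \left(- 2 \left(\left(-4 + 2\right) + 1\right) + 7 \cdot 1\right)^{2} = \left(- 2 \left(-2 + 1\right) + 7\right)^{2} = \left(\left(-2\right) \left(-1\right) + 7\right)^{2} = \left(2 + 7\right)^{2} = 9^{2} = 81$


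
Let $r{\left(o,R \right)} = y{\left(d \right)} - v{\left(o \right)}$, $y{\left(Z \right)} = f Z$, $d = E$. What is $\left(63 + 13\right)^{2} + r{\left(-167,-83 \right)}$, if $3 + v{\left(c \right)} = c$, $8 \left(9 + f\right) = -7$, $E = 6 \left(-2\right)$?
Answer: $\frac{12129}{2} \approx 6064.5$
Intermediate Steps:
$E = -12$
$d = -12$
$f = - \frac{79}{8}$ ($f = -9 + \frac{1}{8} \left(-7\right) = -9 - \frac{7}{8} = - \frac{79}{8} \approx -9.875$)
$v{\left(c \right)} = -3 + c$
$y{\left(Z \right)} = - \frac{79 Z}{8}$
$r{\left(o,R \right)} = \frac{243}{2} - o$ ($r{\left(o,R \right)} = \left(- \frac{79}{8}\right) \left(-12\right) - \left(-3 + o\right) = \frac{237}{2} - \left(-3 + o\right) = \frac{243}{2} - o$)
$\left(63 + 13\right)^{2} + r{\left(-167,-83 \right)} = \left(63 + 13\right)^{2} + \left(\frac{243}{2} - -167\right) = 76^{2} + \left(\frac{243}{2} + 167\right) = 5776 + \frac{577}{2} = \frac{12129}{2}$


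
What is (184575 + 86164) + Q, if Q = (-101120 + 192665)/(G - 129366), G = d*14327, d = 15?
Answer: 7719611622/28513 ≈ 2.7074e+5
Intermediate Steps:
G = 214905 (G = 15*14327 = 214905)
Q = 30515/28513 (Q = (-101120 + 192665)/(214905 - 129366) = 91545/85539 = 91545*(1/85539) = 30515/28513 ≈ 1.0702)
(184575 + 86164) + Q = (184575 + 86164) + 30515/28513 = 270739 + 30515/28513 = 7719611622/28513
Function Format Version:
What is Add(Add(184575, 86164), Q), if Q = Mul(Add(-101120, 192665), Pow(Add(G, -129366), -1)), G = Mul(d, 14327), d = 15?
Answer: Rational(7719611622, 28513) ≈ 2.7074e+5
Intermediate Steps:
G = 214905 (G = Mul(15, 14327) = 214905)
Q = Rational(30515, 28513) (Q = Mul(Add(-101120, 192665), Pow(Add(214905, -129366), -1)) = Mul(91545, Pow(85539, -1)) = Mul(91545, Rational(1, 85539)) = Rational(30515, 28513) ≈ 1.0702)
Add(Add(184575, 86164), Q) = Add(Add(184575, 86164), Rational(30515, 28513)) = Add(270739, Rational(30515, 28513)) = Rational(7719611622, 28513)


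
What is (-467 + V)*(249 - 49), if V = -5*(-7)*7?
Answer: -44400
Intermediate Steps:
V = 245 (V = 35*7 = 245)
(-467 + V)*(249 - 49) = (-467 + 245)*(249 - 49) = -222*200 = -44400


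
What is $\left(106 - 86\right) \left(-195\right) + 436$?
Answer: $-3464$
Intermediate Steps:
$\left(106 - 86\right) \left(-195\right) + 436 = 20 \left(-195\right) + 436 = -3900 + 436 = -3464$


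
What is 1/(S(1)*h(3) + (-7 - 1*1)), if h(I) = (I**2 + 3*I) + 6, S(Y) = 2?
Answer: 1/40 ≈ 0.025000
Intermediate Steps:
h(I) = 6 + I**2 + 3*I
1/(S(1)*h(3) + (-7 - 1*1)) = 1/(2*(6 + 3**2 + 3*3) + (-7 - 1*1)) = 1/(2*(6 + 9 + 9) + (-7 - 1)) = 1/(2*24 - 8) = 1/(48 - 8) = 1/40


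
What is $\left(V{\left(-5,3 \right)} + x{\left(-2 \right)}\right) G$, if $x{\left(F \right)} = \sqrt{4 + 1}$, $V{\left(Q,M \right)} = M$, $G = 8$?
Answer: $24 + 8 \sqrt{5} \approx 41.889$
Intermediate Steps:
$x{\left(F \right)} = \sqrt{5}$
$\left(V{\left(-5,3 \right)} + x{\left(-2 \right)}\right) G = \left(3 + \sqrt{5}\right) 8 = 24 + 8 \sqrt{5}$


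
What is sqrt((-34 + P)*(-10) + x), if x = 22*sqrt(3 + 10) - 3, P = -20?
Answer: sqrt(537 + 22*sqrt(13)) ≈ 24.826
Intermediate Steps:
x = -3 + 22*sqrt(13) (x = 22*sqrt(13) - 3 = -3 + 22*sqrt(13) ≈ 76.322)
sqrt((-34 + P)*(-10) + x) = sqrt((-34 - 20)*(-10) + (-3 + 22*sqrt(13))) = sqrt(-54*(-10) + (-3 + 22*sqrt(13))) = sqrt(540 + (-3 + 22*sqrt(13))) = sqrt(537 + 22*sqrt(13))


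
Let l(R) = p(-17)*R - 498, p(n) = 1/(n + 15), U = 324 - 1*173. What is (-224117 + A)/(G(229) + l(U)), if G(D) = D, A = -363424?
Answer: 1175082/689 ≈ 1705.5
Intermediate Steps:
U = 151 (U = 324 - 173 = 151)
p(n) = 1/(15 + n)
l(R) = -498 - R/2 (l(R) = R/(15 - 17) - 498 = R/(-2) - 498 = -R/2 - 498 = -498 - R/2)
(-224117 + A)/(G(229) + l(U)) = (-224117 - 363424)/(229 + (-498 - ½*151)) = -587541/(229 + (-498 - 151/2)) = -587541/(229 - 1147/2) = -587541/(-689/2) = -587541*(-2/689) = 1175082/689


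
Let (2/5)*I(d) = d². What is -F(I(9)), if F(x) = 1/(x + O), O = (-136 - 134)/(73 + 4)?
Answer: -154/30645 ≈ -0.0050253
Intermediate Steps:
I(d) = 5*d²/2
O = -270/77 ≈ -3.5065
F(x) = 1/(-270/77 + x) (F(x) = 1/(x - 270/77) = 1/(-270/77 + x))
-F(I(9)) = -77/(-270 + 77*((5/2)*9²)) = -77/(-270 + 77*((5/2)*81)) = -77/(-270 + 77*(405/2)) = -77/(-270 + 31185/2) = -77/30645/2 = -77*2/30645 = -1*154/30645 = -154/30645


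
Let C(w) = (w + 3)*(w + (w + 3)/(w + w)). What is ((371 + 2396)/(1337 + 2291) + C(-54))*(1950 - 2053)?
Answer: -1530616771/5442 ≈ -2.8126e+5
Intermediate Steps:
C(w) = (3 + w)*(w + (3 + w)/(2*w)) (C(w) = (3 + w)*(w + (3 + w)/((2*w))) = (3 + w)*(w + (3 + w)*(1/(2*w))) = (3 + w)*(w + (3 + w)/(2*w)))
((371 + 2396)/(1337 + 2291) + C(-54))*(1950 - 2053) = ((371 + 2396)/(1337 + 2291) + (3 + (-54)² + (7/2)*(-54) + (9/2)/(-54)))*(1950 - 2053) = (2767/3628 + (3 + 2916 - 189 + (9/2)*(-1/54)))*(-103) = (2767*(1/3628) + (3 + 2916 - 189 - 1/12))*(-103) = (2767/3628 + 32759/12)*(-103) = (14860357/5442)*(-103) = -1530616771/5442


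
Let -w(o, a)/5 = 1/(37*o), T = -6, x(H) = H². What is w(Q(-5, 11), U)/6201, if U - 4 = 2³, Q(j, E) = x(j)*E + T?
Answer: -5/61718553 ≈ -8.1013e-8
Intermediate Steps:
Q(j, E) = -6 + E*j² (Q(j, E) = j²*E - 6 = E*j² - 6 = -6 + E*j²)
U = 12 (U = 4 + 2³ = 4 + 8 = 12)
w(o, a) = -5/(37*o) (w(o, a) = -5*1/(37*o) = -5/(37*o))
w(Q(-5, 11), U)/6201 = -5/(37*(-6 + 11*(-5)²))/6201 = -5/(37*(-6 + 11*25))*(1/6201) = -5/(37*(-6 + 275))*(1/6201) = -5/37/269*(1/6201) = -5/37*1/269*(1/6201) = -5/9953*1/6201 = -5/61718553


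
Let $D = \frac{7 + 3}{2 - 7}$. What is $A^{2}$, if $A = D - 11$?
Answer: $169$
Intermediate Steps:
$D = -2$ ($D = \frac{10}{2 - 7} = \frac{10}{-5} = 10 \left(- \frac{1}{5}\right) = -2$)
$A = -13$ ($A = -2 - 11 = -13$)
$A^{2} = \left(-13\right)^{2} = 169$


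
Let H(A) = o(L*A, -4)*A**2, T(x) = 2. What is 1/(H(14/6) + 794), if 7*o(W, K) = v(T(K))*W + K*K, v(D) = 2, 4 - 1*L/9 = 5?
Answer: 9/6964 ≈ 0.0012924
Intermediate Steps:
L = -9 (L = 36 - 9*5 = 36 - 45 = -9)
o(W, K) = K**2/7 + 2*W/7 (o(W, K) = (2*W + K*K)/7 = (2*W + K**2)/7 = (K**2 + 2*W)/7 = K**2/7 + 2*W/7)
H(A) = A**2*(16/7 - 18*A/7) (H(A) = ((1/7)*(-4)**2 + 2*(-9*A)/7)*A**2 = ((1/7)*16 - 18*A/7)*A**2 = (16/7 - 18*A/7)*A**2 = A**2*(16/7 - 18*A/7))
1/(H(14/6) + 794) = 1/(2*(14/6)**2*(8 - 126/6)/7 + 794) = 1/(2*(14*(1/6))**2*(8 - 126/6)/7 + 794) = 1/(2*(7/3)**2*(8 - 9*7/3)/7 + 794) = 1/((2/7)*(49/9)*(8 - 21) + 794) = 1/((2/7)*(49/9)*(-13) + 794) = 1/(-182/9 + 794) = 1/(6964/9) = 9/6964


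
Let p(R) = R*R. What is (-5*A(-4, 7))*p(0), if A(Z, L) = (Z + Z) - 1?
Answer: 0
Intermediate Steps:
p(R) = R**2
A(Z, L) = -1 + 2*Z (A(Z, L) = 2*Z - 1 = -1 + 2*Z)
(-5*A(-4, 7))*p(0) = -5*(-1 + 2*(-4))*0**2 = -5*(-1 - 8)*0 = -5*(-9)*0 = 45*0 = 0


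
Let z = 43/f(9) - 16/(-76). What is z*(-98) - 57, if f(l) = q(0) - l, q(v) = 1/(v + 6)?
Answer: 402221/1007 ≈ 399.42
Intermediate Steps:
q(v) = 1/(6 + v)
f(l) = 1/6 - l (f(l) = 1/(6 + 0) - l = 1/6 - l)
z = -4690/1007 (z = 43/(1/6 - 1*9) - 16/(-76) = 43/(1/6 - 9) - 16*(-1/76) = 43/(-53/6) + 4/19 = 43*(-6/53) + 4/19 = -258/53 + 4/19 = -4690/1007 ≈ -4.6574)
z*(-98) - 57 = -4690/1007*(-98) - 57 = 459620/1007 - 57 = 402221/1007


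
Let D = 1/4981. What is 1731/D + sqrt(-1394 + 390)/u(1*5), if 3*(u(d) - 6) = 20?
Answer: 8622111 + 3*I*sqrt(251)/19 ≈ 8.6221e+6 + 2.5015*I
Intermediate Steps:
u(d) = 38/3 (u(d) = 6 + (1/3)*20 = 6 + 20/3 = 38/3)
D = 1/4981 ≈ 0.00020076
1731/D + sqrt(-1394 + 390)/u(1*5) = 1731/(1/4981) + sqrt(-1394 + 390)/(38/3) = 1731*4981 + sqrt(-1004)*(3/38) = 8622111 + (2*I*sqrt(251))*(3/38) = 8622111 + 3*I*sqrt(251)/19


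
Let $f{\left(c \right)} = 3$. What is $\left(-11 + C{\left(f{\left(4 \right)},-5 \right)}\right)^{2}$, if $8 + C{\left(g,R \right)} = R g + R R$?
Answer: $81$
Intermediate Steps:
$C{\left(g,R \right)} = -8 + R^{2} + R g$ ($C{\left(g,R \right)} = -8 + \left(R g + R R\right) = -8 + \left(R g + R^{2}\right) = -8 + \left(R^{2} + R g\right) = -8 + R^{2} + R g$)
$\left(-11 + C{\left(f{\left(4 \right)},-5 \right)}\right)^{2} = \left(-11 - \left(23 - 25\right)\right)^{2} = \left(-11 - -2\right)^{2} = \left(-11 + 2\right)^{2} = \left(-9\right)^{2} = 81$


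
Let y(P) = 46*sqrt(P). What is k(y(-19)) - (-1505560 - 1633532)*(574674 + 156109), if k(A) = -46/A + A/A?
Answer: 2293995069037 + I*sqrt(19)/19 ≈ 2.294e+12 + 0.22942*I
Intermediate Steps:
k(A) = 1 - 46/A (k(A) = -46/A + 1 = 1 - 46/A)
k(y(-19)) - (-1505560 - 1633532)*(574674 + 156109) = (-46 + 46*sqrt(-19))/((46*sqrt(-19))) - (-1505560 - 1633532)*(574674 + 156109) = (-46 + 46*(I*sqrt(19)))/((46*(I*sqrt(19)))) - (-3139092)*730783 = (-46 + 46*I*sqrt(19))/((46*I*sqrt(19))) - 1*(-2293995069036) = (-I*sqrt(19)/874)*(-46 + 46*I*sqrt(19)) + 2293995069036 = -I*sqrt(19)*(-46 + 46*I*sqrt(19))/874 + 2293995069036 = 2293995069036 - I*sqrt(19)*(-46 + 46*I*sqrt(19))/874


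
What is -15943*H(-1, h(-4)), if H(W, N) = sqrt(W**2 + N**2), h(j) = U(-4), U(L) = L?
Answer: -15943*sqrt(17) ≈ -65735.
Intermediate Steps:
h(j) = -4
H(W, N) = sqrt(N**2 + W**2)
-15943*H(-1, h(-4)) = -15943*sqrt((-4)**2 + (-1)**2) = -15943*sqrt(16 + 1) = -15943*sqrt(17)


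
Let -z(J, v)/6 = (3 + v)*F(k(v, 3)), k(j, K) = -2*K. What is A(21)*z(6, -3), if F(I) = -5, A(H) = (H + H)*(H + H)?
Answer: 0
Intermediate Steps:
A(H) = 4*H² (A(H) = (2*H)*(2*H) = 4*H²)
z(J, v) = 90 + 30*v (z(J, v) = -6*(3 + v)*(-5) = -6*(-15 - 5*v) = 90 + 30*v)
A(21)*z(6, -3) = (4*21²)*(90 + 30*(-3)) = (4*441)*(90 - 90) = 1764*0 = 0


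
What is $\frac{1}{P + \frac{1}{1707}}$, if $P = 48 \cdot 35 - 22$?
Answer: $\frac{1707}{2830207} \approx 0.00060314$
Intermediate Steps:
$P = 1658$ ($P = 1680 - 22 = 1658$)
$\frac{1}{P + \frac{1}{1707}} = \frac{1}{1658 + \frac{1}{1707}} = \frac{1}{\frac{2830207}{1707}} = \frac{1707}{2830207}$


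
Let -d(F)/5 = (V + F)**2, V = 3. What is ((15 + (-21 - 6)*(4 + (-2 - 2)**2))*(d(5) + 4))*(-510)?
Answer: -84609000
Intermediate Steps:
d(F) = -5*(3 + F)**2
((15 + (-21 - 6)*(4 + (-2 - 2)**2))*(d(5) + 4))*(-510) = ((15 + (-21 - 6)*(4 + (-2 - 2)**2))*(-5*(3 + 5)**2 + 4))*(-510) = ((15 - 27*(4 + (-4)**2))*(-5*8**2 + 4))*(-510) = ((15 - 27*(4 + 16))*(-5*64 + 4))*(-510) = ((15 - 27*20)*(-320 + 4))*(-510) = ((15 - 540)*(-316))*(-510) = -525*(-316)*(-510) = 165900*(-510) = -84609000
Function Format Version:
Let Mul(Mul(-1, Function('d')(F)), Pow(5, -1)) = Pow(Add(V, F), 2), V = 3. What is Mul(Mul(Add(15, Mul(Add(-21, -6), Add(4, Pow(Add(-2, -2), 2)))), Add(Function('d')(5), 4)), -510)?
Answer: -84609000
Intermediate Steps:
Function('d')(F) = Mul(-5, Pow(Add(3, F), 2))
Mul(Mul(Add(15, Mul(Add(-21, -6), Add(4, Pow(Add(-2, -2), 2)))), Add(Function('d')(5), 4)), -510) = Mul(Mul(Add(15, Mul(Add(-21, -6), Add(4, Pow(Add(-2, -2), 2)))), Add(Mul(-5, Pow(Add(3, 5), 2)), 4)), -510) = Mul(Mul(Add(15, Mul(-27, Add(4, Pow(-4, 2)))), Add(Mul(-5, Pow(8, 2)), 4)), -510) = Mul(Mul(Add(15, Mul(-27, Add(4, 16))), Add(Mul(-5, 64), 4)), -510) = Mul(Mul(Add(15, Mul(-27, 20)), Add(-320, 4)), -510) = Mul(Mul(Add(15, -540), -316), -510) = Mul(Mul(-525, -316), -510) = Mul(165900, -510) = -84609000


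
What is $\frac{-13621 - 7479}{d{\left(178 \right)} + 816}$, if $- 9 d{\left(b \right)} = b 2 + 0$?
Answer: $- \frac{47475}{1747} \approx -27.175$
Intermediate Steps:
$d{\left(b \right)} = - \frac{2 b}{9}$ ($d{\left(b \right)} = - \frac{b 2 + 0}{9} = - \frac{2 b + 0}{9} = - \frac{2 b}{9}$)
$\frac{-13621 - 7479}{d{\left(178 \right)} + 816} = \frac{-13621 - 7479}{\left(- \frac{2}{9}\right) 178 + 816} = - \frac{21100}{- \frac{356}{9} + 816} = - \frac{21100}{\frac{6988}{9}} = \left(-21100\right) \frac{9}{6988} = - \frac{47475}{1747}$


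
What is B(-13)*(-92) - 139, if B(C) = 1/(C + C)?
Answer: -1761/13 ≈ -135.46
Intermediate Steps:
B(C) = 1/(2*C)
B(-13)*(-92) - 139 = ((½)/(-13))*(-92) - 139 = ((½)*(-1/13))*(-92) - 139 = -1/26*(-92) - 139 = 46/13 - 139 = -1761/13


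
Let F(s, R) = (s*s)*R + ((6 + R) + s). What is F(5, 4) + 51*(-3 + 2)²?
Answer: 166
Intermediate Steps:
F(s, R) = 6 + R + s + R*s² (F(s, R) = s²*R + (6 + R + s) = R*s² + (6 + R + s) = 6 + R + s + R*s²)
F(5, 4) + 51*(-3 + 2)² = (6 + 4 + 5 + 4*5²) + 51*(-3 + 2)² = (6 + 4 + 5 + 4*25) + 51*(-1)² = (6 + 4 + 5 + 100) + 51*1 = 115 + 51 = 166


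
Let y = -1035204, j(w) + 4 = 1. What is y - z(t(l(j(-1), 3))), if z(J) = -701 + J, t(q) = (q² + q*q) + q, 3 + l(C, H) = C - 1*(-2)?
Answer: -1034531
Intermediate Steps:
j(w) = -3 (j(w) = -4 + 1 = -3)
l(C, H) = -1 + C (l(C, H) = -3 + (C - 1*(-2)) = -3 + (C + 2) = -3 + (2 + C) = -1 + C)
t(q) = q + 2*q² (t(q) = (q² + q²) + q = 2*q² + q = q + 2*q²)
y - z(t(l(j(-1), 3))) = -1035204 - (-701 + (-1 - 3)*(1 + 2*(-1 - 3))) = -1035204 - (-701 - 4*(1 + 2*(-4))) = -1035204 - (-701 - 4*(1 - 8)) = -1035204 - (-701 - 4*(-7)) = -1035204 - (-701 + 28) = -1035204 - 1*(-673) = -1035204 + 673 = -1034531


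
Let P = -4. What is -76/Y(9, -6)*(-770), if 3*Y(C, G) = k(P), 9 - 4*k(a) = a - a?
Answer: 234080/3 ≈ 78027.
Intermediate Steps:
k(a) = 9/4 (k(a) = 9/4 - (a - a)/4 = 9/4 - ¼*0 = 9/4 + 0 = 9/4)
Y(C, G) = ¾ (Y(C, G) = (⅓)*(9/4) = ¾)
-76/Y(9, -6)*(-770) = -76/¾*(-770) = -76*4/3*(-770) = -304/3*(-770) = 234080/3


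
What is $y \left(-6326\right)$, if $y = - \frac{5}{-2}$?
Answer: $-15815$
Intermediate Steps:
$y = \frac{5}{2}$ ($y = \left(-5\right) \left(- \frac{1}{2}\right) = \frac{5}{2} \approx 2.5$)
$y \left(-6326\right) = \frac{5}{2} \left(-6326\right) = -15815$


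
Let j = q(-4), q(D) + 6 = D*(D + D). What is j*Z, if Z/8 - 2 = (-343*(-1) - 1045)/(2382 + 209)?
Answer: 931840/2591 ≈ 359.65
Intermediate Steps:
q(D) = -6 + 2*D**2 (q(D) = -6 + D*(D + D) = -6 + D*(2*D) = -6 + 2*D**2)
j = 26 (j = -6 + 2*(-4)**2 = -6 + 2*16 = -6 + 32 = 26)
Z = 35840/2591 (Z = 16 + 8*((-343*(-1) - 1045)/(2382 + 209)) = 16 + 8*((343 - 1045)/2591) = 16 + 8*(-702*1/2591) = 16 + 8*(-702/2591) = 16 - 5616/2591 = 35840/2591 ≈ 13.832)
j*Z = 26*(35840/2591) = 931840/2591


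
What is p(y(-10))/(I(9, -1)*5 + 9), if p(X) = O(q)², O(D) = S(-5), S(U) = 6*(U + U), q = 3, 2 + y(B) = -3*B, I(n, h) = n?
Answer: 200/3 ≈ 66.667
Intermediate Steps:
y(B) = -2 - 3*B
S(U) = 12*U (S(U) = 6*(2*U) = 12*U)
O(D) = -60 (O(D) = 12*(-5) = -60)
p(X) = 3600 (p(X) = (-60)² = 3600)
p(y(-10))/(I(9, -1)*5 + 9) = 3600/(9*5 + 9) = 3600/(45 + 9) = 3600/54 = 3600*(1/54) = 200/3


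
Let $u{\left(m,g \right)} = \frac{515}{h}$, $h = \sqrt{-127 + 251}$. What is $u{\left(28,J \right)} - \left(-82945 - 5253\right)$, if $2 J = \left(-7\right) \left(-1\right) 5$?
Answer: $88198 + \frac{515 \sqrt{31}}{62} \approx 88244.0$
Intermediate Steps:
$J = \frac{35}{2}$ ($J = \frac{\left(-7\right) \left(-1\right) 5}{2} = \frac{7 \cdot 5}{2} = \frac{1}{2} \cdot 35 = \frac{35}{2} \approx 17.5$)
$h = 2 \sqrt{31}$ ($h = \sqrt{124} = 2 \sqrt{31} \approx 11.136$)
$u{\left(m,g \right)} = \frac{515 \sqrt{31}}{62}$ ($u{\left(m,g \right)} = \frac{515}{2 \sqrt{31}} = 515 \frac{\sqrt{31}}{62} = \frac{515 \sqrt{31}}{62}$)
$u{\left(28,J \right)} - \left(-82945 - 5253\right) = \frac{515 \sqrt{31}}{62} - \left(-82945 - 5253\right) = \frac{515 \sqrt{31}}{62} - -88198 = \frac{515 \sqrt{31}}{62} + 88198 = 88198 + \frac{515 \sqrt{31}}{62}$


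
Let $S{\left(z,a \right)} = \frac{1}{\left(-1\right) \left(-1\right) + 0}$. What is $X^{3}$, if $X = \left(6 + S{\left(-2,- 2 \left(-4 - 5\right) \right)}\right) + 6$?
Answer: $2197$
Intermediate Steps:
$S{\left(z,a \right)} = 1$ ($S{\left(z,a \right)} = \frac{1}{1 + 0} = 1^{-1} = 1$)
$X = 13$ ($X = \left(6 + 1\right) + 6 = 7 + 6 = 13$)
$X^{3} = 13^{3} = 2197$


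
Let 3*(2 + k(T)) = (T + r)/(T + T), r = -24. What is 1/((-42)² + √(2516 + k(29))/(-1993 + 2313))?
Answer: 31430246400/55442954212159 - 320*√76114734/55442954212159 ≈ 0.00056684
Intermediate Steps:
k(T) = -2 + (-24 + T)/(6*T) (k(T) = -2 + ((T - 24)/(T + T))/3 = -2 + ((-24 + T)/((2*T)))/3 = -2 + ((-24 + T)*(1/(2*T)))/3 = -2 + ((-24 + T)/(2*T))/3 = -2 + (-24 + T)/(6*T))
1/((-42)² + √(2516 + k(29))/(-1993 + 2313)) = 1/((-42)² + √(2516 + (-11/6 - 4/29))/(-1993 + 2313)) = 1/(1764 + √(2516 + (-11/6 - 4*1/29))/320) = 1/(1764 + √(2516 + (-11/6 - 4/29))*(1/320)) = 1/(1764 + √(2516 - 343/174)*(1/320)) = 1/(1764 + √(437441/174)*(1/320)) = 1/(1764 + (√76114734/174)*(1/320)) = 1/(1764 + √76114734/55680)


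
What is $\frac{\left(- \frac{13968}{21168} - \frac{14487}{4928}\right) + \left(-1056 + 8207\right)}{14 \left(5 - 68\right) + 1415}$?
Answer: $\frac{67242743}{5014464} \approx 13.41$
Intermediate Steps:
$\frac{\left(- \frac{13968}{21168} - \frac{14487}{4928}\right) + \left(-1056 + 8207\right)}{14 \left(5 - 68\right) + 1415} = \frac{\left(\left(-13968\right) \frac{1}{21168} - \frac{1317}{448}\right) + 7151}{14 \left(-63\right) + 1415} = \frac{\left(- \frac{97}{147} - \frac{1317}{448}\right) + 7151}{-882 + 1415} = \frac{- \frac{33865}{9408} + 7151}{533} = \frac{67242743}{9408} \cdot \frac{1}{533} = \frac{67242743}{5014464}$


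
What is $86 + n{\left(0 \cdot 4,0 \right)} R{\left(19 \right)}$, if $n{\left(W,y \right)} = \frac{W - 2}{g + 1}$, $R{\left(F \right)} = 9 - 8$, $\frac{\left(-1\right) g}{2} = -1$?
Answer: $\frac{256}{3} \approx 85.333$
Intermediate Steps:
$g = 2$ ($g = \left(-2\right) \left(-1\right) = 2$)
$R{\left(F \right)} = 1$ ($R{\left(F \right)} = 9 - 8 = 1$)
$n{\left(W,y \right)} = - \frac{2}{3} + \frac{W}{3}$ ($n{\left(W,y \right)} = \frac{W - 2}{2 + 1} = \frac{-2 + W}{3} = \left(-2 + W\right) \frac{1}{3} = - \frac{2}{3} + \frac{W}{3}$)
$86 + n{\left(0 \cdot 4,0 \right)} R{\left(19 \right)} = 86 + \left(- \frac{2}{3} + \frac{0 \cdot 4}{3}\right) 1 = 86 + \left(- \frac{2}{3} + \frac{1}{3} \cdot 0\right) 1 = 86 + \left(- \frac{2}{3} + 0\right) 1 = 86 - \frac{2}{3} = \frac{256}{3}$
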